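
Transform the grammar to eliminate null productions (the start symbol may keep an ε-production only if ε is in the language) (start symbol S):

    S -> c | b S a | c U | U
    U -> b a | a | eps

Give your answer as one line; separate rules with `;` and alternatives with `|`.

Nullable set = {S, U}.
ε ∈ L(G) since S is nullable, so keep S → ε.
For each production, add variants omitting each subset of nullable occurrences: S → b S a gives b S a | b a.

S -> c | b S a | b a | c U | U | ε; U -> b a | a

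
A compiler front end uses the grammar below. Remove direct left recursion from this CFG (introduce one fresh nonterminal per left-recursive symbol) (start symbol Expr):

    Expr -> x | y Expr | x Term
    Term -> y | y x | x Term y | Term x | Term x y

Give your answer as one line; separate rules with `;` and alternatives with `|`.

Expr -> x | y Expr | x Term; Term -> y Term1 | y x Term1 | x Term y Term1; Term1 -> x Term1 | x y Term1 | eps

Directly left-recursive nonterminal: Term.
For Term: α = {x, x y}, β = {y, y x, x Term y}. Rewrite as Term → β Term1 and Term1 → α Term1 | ε.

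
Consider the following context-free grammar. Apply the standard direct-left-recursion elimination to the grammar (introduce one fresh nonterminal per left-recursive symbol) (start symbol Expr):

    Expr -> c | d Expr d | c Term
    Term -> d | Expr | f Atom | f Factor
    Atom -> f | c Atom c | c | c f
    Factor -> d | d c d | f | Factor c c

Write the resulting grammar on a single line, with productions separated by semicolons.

Expr -> c | d Expr d | c Term; Term -> d | Expr | f Atom | f Factor; Atom -> f | c Atom c | c | c f; Factor -> d Factor1 | d c d Factor1 | f Factor1; Factor1 -> c c Factor1 | ε

Factor is directly left-recursive.
For Factor: α = {c c}, β = {d, d c d, f}. Rewrite as Factor → β Factor1 and Factor1 → α Factor1 | ε.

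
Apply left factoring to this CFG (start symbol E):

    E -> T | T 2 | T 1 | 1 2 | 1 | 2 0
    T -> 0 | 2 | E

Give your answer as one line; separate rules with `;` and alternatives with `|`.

E -> 2 0 | T E' | 1 E''; T -> 0 | 2 | E; E' -> eps | 2 | 1; E'' -> 2 | eps

E has alternatives sharing prefix 'T': factor to E → T E' with E' → ε | 2 | 1.
E has alternatives sharing prefix '1': factor to E → 1 E'' with E'' → 2 | ε.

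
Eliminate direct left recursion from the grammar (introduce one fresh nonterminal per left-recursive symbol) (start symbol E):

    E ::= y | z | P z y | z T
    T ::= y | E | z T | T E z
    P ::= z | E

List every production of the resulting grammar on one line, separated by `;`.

E ::= y | z | P z y | z T; T ::= y T' | E T' | z T T'; P ::= z | E; T' ::= E z T' | ε

Left recursion appears on T.
For T: α = {E z}, β = {y, E, z T}. Rewrite as T → β T' and T' → α T' | ε.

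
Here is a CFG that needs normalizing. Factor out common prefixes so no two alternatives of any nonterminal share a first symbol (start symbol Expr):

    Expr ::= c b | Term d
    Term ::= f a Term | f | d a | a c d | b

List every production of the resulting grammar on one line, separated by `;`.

Expr ::= c b | Term d; Term ::= d a | a c d | b | f Term1; Term1 ::= a Term | ε

Term has alternatives sharing prefix 'f': factor to Term → f Term1 with Term1 → a Term | ε.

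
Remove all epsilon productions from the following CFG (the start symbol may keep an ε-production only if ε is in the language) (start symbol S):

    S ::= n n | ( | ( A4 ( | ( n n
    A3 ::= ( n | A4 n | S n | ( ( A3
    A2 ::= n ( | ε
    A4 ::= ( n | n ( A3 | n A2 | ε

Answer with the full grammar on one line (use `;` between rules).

The nullable symbols are {A2, A4}.
ε ∉ L(G), so no ε-production is kept.
Add the nullable-subset variants: S → ( A4 ( gives ( A4 ( | ( (. A3 → A4 n gives A4 n | n. A4 → n A2 gives n A2 | n.

S ::= n n | ( | ( A4 ( | ( ( | ( n n; A3 ::= ( n | A4 n | n | S n | ( ( A3; A2 ::= n (; A4 ::= ( n | n ( A3 | n A2 | n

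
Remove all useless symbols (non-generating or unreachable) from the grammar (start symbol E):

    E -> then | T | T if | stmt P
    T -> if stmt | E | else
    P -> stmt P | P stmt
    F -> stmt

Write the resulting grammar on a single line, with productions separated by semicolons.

Generating nonterminals: {E, F, T}.
Reachable from E after that: {E, T}.
Removed useless symbols: {F, P} and every production mentioning them.

E -> then | T | T if; T -> if stmt | E | else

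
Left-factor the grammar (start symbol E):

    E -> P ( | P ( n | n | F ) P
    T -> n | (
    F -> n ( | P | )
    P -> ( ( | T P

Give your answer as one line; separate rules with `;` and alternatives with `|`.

E has alternatives sharing prefix 'P (': factor to E → P ( E' with E' → ε | n.

E -> n | F ) P | P ( E'; T -> n | (; F -> n ( | P | ); P -> ( ( | T P; E' -> epsilon | n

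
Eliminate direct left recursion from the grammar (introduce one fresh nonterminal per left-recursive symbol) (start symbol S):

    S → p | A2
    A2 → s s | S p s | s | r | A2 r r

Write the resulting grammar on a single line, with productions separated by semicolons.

Directly left-recursive nonterminal: A2.
For A2: α = {r r}, β = {s s, S p s, s, r}. Rewrite as A2 → β A2' and A2' → α A2' | ε.

S → p | A2; A2 → s s A2' | S p s A2' | s A2' | r A2'; A2' → r r A2' | ε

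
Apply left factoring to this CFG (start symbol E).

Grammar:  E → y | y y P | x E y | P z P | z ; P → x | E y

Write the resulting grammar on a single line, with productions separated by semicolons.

E has alternatives sharing prefix 'y': factor to E → y E' with E' → ε | y P.

E → x E y | P z P | z | y E'; P → x | E y; E' → ε | y P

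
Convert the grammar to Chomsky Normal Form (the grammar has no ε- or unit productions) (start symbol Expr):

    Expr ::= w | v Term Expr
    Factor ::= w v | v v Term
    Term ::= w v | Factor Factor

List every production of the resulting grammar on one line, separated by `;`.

Expr ::= w | X1 Y1; Factor ::= X2 X1 | X1 Y2; Term ::= X2 X1 | Factor Factor; X1 ::= v; X2 ::= w; Y1 ::= Term Expr; Y2 ::= X1 Term

Introduce a nonterminal for each terminal appearing in a rule of length ≥ 2: X1 → v, X2 → w.
Binarize each right-hand side of length ≥ 3 by chaining fresh nonterminals (Y1, Y2, …): affected rules were Expr → X1 Term Expr; Factor → X1 X1 Term.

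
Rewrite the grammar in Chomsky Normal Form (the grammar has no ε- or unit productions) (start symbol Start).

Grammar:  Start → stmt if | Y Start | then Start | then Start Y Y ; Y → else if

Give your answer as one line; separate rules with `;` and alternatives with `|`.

Introduce a nonterminal for each terminal appearing in a rule of length ≥ 2: X1 → stmt, X2 → if, X3 → then, X4 → else.
Binarize each right-hand side of length ≥ 3 by chaining fresh nonterminals (Y1, Y2, …): affected rules were Start → X3 Start Y Y.

Start → X1 X2 | Y Start | X3 Start | X3 Y1; Y → X4 X2; X1 → stmt; X2 → if; X3 → then; X4 → else; Y1 → Start Y2; Y2 → Y Y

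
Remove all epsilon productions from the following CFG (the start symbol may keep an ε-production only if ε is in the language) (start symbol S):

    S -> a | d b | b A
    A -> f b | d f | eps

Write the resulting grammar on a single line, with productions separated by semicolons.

Nullable set = {A}.
ε ∉ L(G), so no ε-production is kept.
Expand every rule over subsets of its nullable positions: S → b A gives b A | b.

S -> a | d b | b A | b; A -> f b | d f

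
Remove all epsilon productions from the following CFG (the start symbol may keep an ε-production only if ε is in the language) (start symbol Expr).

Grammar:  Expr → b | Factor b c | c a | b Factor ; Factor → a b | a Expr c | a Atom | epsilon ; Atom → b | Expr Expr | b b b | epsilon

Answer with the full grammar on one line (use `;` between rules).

Expr → b | Factor b c | b c | c a | b Factor; Factor → a b | a Expr c | a Atom | a; Atom → b | Expr Expr | b b b

Nullable set = {Atom, Factor}.
ε ∉ L(G), so no ε-production is kept.
Add the nullable-subset variants: Expr → Factor b c gives Factor b c | b c. Factor → a Atom gives a Atom | a.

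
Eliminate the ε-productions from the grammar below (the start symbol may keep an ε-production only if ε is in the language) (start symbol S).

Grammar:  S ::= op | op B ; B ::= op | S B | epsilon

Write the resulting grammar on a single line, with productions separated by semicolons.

S ::= op | op B; B ::= op | S B | S

Nullable nonterminals: {B}.
ε ∉ L(G), so no ε-production is kept.
Expand every rule over subsets of its nullable positions: B → S B gives S B | S.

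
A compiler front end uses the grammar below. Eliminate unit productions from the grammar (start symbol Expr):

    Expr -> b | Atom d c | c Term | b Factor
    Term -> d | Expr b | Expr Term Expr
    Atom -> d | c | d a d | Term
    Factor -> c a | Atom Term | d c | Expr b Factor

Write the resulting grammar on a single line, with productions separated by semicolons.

Expr -> b | Atom d c | c Term | b Factor; Term -> d | Expr b | Expr Term Expr; Atom -> d | Expr b | Expr Term Expr | c | d a d; Factor -> c a | Atom Term | d c | Expr b Factor

Unit pairs: Atom ⇒* {Term}.
Replace each nonterminal's rules with the union of the non-unit rules of every nonterminal it unit-derives.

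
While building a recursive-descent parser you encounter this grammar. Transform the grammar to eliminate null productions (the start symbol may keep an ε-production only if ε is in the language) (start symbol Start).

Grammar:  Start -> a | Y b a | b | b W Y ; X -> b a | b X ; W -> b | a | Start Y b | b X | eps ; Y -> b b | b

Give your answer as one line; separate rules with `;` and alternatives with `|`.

Start -> a | Y b a | b | b W Y | b Y; X -> b a | b X; W -> b | a | Start Y b | b X; Y -> b b | b

Nullable set = {W}.
ε ∉ L(G), so no ε-production is kept.
Expand every rule over subsets of its nullable positions: Start → b W Y gives b W Y | b Y.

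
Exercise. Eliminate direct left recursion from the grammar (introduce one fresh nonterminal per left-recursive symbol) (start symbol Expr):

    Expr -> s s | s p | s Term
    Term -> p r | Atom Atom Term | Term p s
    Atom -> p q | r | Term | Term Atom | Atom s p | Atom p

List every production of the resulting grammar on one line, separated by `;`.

Directly left-recursive nonterminals: Term, Atom.
For Term: α = {p s}, β = {p r, Atom Atom Term}. Rewrite as Term → β Term1 and Term1 → α Term1 | ε.
For Atom: α = {s p, p}, β = {p q, r, Term, Term Atom}. Rewrite as Atom → β Atom1 and Atom1 → α Atom1 | ε.

Expr -> s s | s p | s Term; Term -> p r Term1 | Atom Atom Term Term1; Atom -> p q Atom1 | r Atom1 | Term Atom1 | Term Atom Atom1; Term1 -> p s Term1 | ε; Atom1 -> s p Atom1 | p Atom1 | ε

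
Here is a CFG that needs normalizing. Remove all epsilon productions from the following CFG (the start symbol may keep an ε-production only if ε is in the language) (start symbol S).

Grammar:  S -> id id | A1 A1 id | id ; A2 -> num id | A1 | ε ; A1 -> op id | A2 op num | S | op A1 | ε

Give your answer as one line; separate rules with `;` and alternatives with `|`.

S -> id id | A1 A1 id | A1 id | id; A2 -> num id | A1; A1 -> op id | A2 op num | op num | S | op A1 | op

Nullable nonterminals: {A1, A2}.
ε ∉ L(G), so no ε-production is kept.
Add the nullable-subset variants: S → A1 A1 id gives A1 A1 id | A1 id | id. A1 → A2 op num gives A2 op num | op num. A1 → op A1 gives op A1 | op.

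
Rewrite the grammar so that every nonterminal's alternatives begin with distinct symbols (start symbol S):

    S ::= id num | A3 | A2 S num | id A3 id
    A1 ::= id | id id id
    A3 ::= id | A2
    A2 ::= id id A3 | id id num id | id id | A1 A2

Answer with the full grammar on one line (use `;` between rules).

S has alternatives sharing prefix 'id': factor to S → id S' with S' → num | A3 id.
A1 has alternatives sharing prefix 'id': factor to A1 → id A1' with A1' → ε | id id.
A2 has alternatives sharing prefix 'id id': factor to A2 → id id A2' with A2' → A3 | num id | ε.

S ::= A3 | A2 S num | id S'; A1 ::= id A1'; A3 ::= id | A2; A2 ::= A1 A2 | id id A2'; S' ::= num | A3 id; A1' ::= ε | id id; A2' ::= A3 | num id | ε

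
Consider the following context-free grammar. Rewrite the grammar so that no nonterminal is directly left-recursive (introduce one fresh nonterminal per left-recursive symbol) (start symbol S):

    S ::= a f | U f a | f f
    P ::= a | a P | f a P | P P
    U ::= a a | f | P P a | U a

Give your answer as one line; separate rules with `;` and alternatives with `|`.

S ::= a f | U f a | f f; P ::= a P' | a P P' | f a P P'; U ::= a a U' | f U' | P P a U'; P' ::= P P' | epsilon; U' ::= a U' | epsilon

Left recursion appears on P, U.
For P: α = {P}, β = {a, a P, f a P}. Rewrite as P → β P' and P' → α P' | ε.
For U: α = {a}, β = {a a, f, P P a}. Rewrite as U → β U' and U' → α U' | ε.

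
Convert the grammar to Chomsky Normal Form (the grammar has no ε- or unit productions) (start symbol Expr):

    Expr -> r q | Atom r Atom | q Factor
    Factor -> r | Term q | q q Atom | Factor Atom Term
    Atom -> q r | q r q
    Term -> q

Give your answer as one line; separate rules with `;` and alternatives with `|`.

Introduce a nonterminal for each terminal appearing in a rule of length ≥ 2: X1 → r, X2 → q.
Binarize each right-hand side of length ≥ 3 by chaining fresh nonterminals (Y1, Y2, …): affected rules were Expr → Atom X1 Atom; Factor → X2 X2 Atom; Factor → Factor Atom Term; Atom → X2 X1 X2.

Expr -> X1 X2 | Atom Y1 | X2 Factor; Factor -> r | Term X2 | X2 Y2 | Factor Y3; Atom -> X2 X1 | X2 Y4; Term -> q; X1 -> r; X2 -> q; Y1 -> X1 Atom; Y2 -> X2 Atom; Y3 -> Atom Term; Y4 -> X1 X2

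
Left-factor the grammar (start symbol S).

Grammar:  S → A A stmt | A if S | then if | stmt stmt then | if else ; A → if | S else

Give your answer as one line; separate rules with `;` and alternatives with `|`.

S → then if | stmt stmt then | if else | A S'; A → if | S else; S' → A stmt | if S

S has alternatives sharing prefix 'A': factor to S → A S' with S' → A stmt | if S.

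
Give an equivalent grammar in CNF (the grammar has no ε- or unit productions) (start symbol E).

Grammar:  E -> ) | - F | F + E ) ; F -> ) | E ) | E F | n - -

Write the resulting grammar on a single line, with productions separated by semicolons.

E -> ) | X1 F | F Y1; F -> ) | E X3 | E F | X4 Y3; X1 -> -; X2 -> +; X3 -> ); X4 -> n; Y1 -> X2 Y2; Y2 -> E X3; Y3 -> X1 X1

Introduce a nonterminal for each terminal appearing in a rule of length ≥ 2: X1 → -, X2 → +, X3 → ), X4 → n.
Binarize each right-hand side of length ≥ 3 by chaining fresh nonterminals (Y1, Y2, …): affected rules were E → F X2 E X3; F → X4 X1 X1.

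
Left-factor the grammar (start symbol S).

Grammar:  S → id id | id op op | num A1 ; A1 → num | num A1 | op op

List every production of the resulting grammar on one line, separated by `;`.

S → num A1 | id S'; A1 → op op | num A1'; S' → id | op op; A1' → ε | A1

S has alternatives sharing prefix 'id': factor to S → id S' with S' → id | op op.
A1 has alternatives sharing prefix 'num': factor to A1 → num A1' with A1' → ε | A1.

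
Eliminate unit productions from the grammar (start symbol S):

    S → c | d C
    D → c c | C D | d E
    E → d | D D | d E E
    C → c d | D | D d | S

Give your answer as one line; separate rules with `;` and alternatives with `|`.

Unit pairs: C ⇒* {D, S}.
For every A with A ⇒* B via unit rules, add B's non-unit alternatives to A; then delete every rule of the form X → Y.

S → c | d C; D → c c | C D | d E; E → d | D D | d E E; C → c | d C | c d | D d | c c | C D | d E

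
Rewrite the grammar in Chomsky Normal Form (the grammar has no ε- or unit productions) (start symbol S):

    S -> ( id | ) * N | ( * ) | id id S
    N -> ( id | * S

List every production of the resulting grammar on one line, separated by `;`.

Introduce a nonterminal for each terminal appearing in a rule of length ≥ 2: X1 → (, X2 → id, X3 → ), X4 → *.
Binarize each right-hand side of length ≥ 3 by chaining fresh nonterminals (Y1, Y2, …): affected rules were S → X3 X4 N; S → X1 X4 X3; S → X2 X2 S.

S -> X1 X2 | X3 Y1 | X1 Y2 | X2 Y3; N -> X1 X2 | X4 S; X1 -> (; X2 -> id; X3 -> ); X4 -> *; Y1 -> X4 N; Y2 -> X4 X3; Y3 -> X2 S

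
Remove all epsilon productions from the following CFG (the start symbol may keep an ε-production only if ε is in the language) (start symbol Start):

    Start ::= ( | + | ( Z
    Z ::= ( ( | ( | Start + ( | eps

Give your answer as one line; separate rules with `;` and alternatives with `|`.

The nullable symbols are {Z}.
ε ∉ L(G), so no ε-production is kept.

Start ::= ( | + | ( Z; Z ::= ( ( | ( | Start + (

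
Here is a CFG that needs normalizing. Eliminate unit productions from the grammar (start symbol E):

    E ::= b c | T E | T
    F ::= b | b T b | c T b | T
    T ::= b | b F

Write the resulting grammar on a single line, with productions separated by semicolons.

E ::= b c | T E | b | b F; F ::= b | b T b | c T b | b F; T ::= b | b F

Unit pairs: E ⇒* {T}; F ⇒* {T}.
For each unit pair (A, B), copy every non-unit production of B to A, then drop all unit productions.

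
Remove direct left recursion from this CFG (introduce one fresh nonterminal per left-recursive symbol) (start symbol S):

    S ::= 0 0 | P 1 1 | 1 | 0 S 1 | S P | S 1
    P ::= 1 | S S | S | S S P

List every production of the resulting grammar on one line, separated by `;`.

S ::= 0 0 S' | P 1 1 S' | 1 S' | 0 S 1 S'; P ::= 1 | S S | S | S S P; S' ::= P S' | 1 S' | eps

Directly left-recursive nonterminal: S.
For S: α = {P, 1}, β = {0 0, P 1 1, 1, 0 S 1}. Rewrite as S → β S' and S' → α S' | ε.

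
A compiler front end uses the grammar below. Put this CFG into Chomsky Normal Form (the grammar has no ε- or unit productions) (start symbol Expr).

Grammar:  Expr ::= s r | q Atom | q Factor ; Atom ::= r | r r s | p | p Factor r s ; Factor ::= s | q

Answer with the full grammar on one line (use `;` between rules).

Expr ::= X1 X2 | X3 Atom | X3 Factor; Atom ::= r | X2 Y1 | p | X4 Y2; Factor ::= s | q; X1 ::= s; X2 ::= r; X3 ::= q; X4 ::= p; Y1 ::= X2 X1; Y2 ::= Factor Y3; Y3 ::= X2 X1

Introduce a nonterminal for each terminal appearing in a rule of length ≥ 2: X1 → s, X2 → r, X3 → q, X4 → p.
Binarize each right-hand side of length ≥ 3 by chaining fresh nonterminals (Y1, Y2, …): affected rules were Atom → X2 X2 X1; Atom → X4 Factor X2 X1.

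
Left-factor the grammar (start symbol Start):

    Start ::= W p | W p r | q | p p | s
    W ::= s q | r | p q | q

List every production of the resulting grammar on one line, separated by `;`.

Start has alternatives sharing prefix 'W p': factor to Start → W p Start1 with Start1 → ε | r.

Start ::= q | p p | s | W p Start1; W ::= s q | r | p q | q; Start1 ::= ε | r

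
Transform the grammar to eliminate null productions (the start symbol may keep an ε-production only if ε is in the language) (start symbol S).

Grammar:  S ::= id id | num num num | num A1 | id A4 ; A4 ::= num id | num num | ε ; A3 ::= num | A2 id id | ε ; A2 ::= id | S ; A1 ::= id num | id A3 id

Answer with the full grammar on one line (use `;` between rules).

Nullable set = {A3, A4}.
ε ∉ L(G), so no ε-production is kept.
For each production, add variants omitting each subset of nullable occurrences: S → id A4 gives id A4 | id. A1 → id A3 id gives id A3 id | id id.

S ::= id id | num num num | num A1 | id A4 | id; A4 ::= num id | num num; A3 ::= num | A2 id id; A2 ::= id | S; A1 ::= id num | id A3 id | id id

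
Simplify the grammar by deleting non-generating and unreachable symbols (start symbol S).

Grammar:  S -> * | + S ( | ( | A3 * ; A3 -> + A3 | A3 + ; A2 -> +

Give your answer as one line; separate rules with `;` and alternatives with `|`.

Generating nonterminals: {A2, S}.
Reachable from S after that: {S}.
Removed useless symbols: {A2, A3} and every production mentioning them.

S -> * | + S ( | (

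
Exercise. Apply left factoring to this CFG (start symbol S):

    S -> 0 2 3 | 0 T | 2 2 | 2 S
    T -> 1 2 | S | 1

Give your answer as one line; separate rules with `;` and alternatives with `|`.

S has alternatives sharing prefix '0': factor to S → 0 S' with S' → 2 3 | T.
S has alternatives sharing prefix '2': factor to S → 2 S'' with S'' → 2 | S.
T has alternatives sharing prefix '1': factor to T → 1 T' with T' → 2 | ε.

S -> 0 S' | 2 S''; T -> S | 1 T'; S' -> 2 3 | T; S'' -> 2 | S; T' -> 2 | ε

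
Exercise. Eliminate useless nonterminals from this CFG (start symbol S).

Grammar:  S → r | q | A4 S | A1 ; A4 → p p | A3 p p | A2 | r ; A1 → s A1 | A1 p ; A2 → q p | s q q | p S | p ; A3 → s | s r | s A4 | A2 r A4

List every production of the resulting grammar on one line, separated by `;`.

S → r | q | A4 S; A4 → p p | A3 p p | A2 | r; A2 → q p | s q q | p S | p; A3 → s | s r | s A4 | A2 r A4

Generating nonterminals: {A2, A3, A4, S}.
Reachable from S after that: {A2, A3, A4, S}.
Removed useless symbols: {A1} and every production mentioning them.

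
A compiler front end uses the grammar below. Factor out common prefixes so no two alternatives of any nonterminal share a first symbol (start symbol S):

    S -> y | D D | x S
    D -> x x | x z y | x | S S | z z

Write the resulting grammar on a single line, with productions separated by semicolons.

D has alternatives sharing prefix 'x': factor to D → x D' with D' → x | z y | ε.

S -> y | D D | x S; D -> S S | z z | x D'; D' -> x | z y | ε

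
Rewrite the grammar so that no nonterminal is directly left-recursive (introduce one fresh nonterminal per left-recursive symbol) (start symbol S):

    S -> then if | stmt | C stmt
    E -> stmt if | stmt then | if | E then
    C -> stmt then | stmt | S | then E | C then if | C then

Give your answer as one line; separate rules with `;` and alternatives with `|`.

E, C are directly left-recursive.
For E: α = {then}, β = {stmt if, stmt then, if}. Rewrite as E → β E' and E' → α E' | ε.
For C: α = {then if, then}, β = {stmt then, stmt, S, then E}. Rewrite as C → β C' and C' → α C' | ε.

S -> then if | stmt | C stmt; E -> stmt if E' | stmt then E' | if E'; C -> stmt then C' | stmt C' | S C' | then E C'; E' -> then E' | ε; C' -> then if C' | then C' | ε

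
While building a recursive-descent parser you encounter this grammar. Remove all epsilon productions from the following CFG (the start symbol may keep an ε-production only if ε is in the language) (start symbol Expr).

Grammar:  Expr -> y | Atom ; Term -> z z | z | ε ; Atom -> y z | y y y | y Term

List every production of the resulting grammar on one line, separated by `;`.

The nullable symbols are {Term}.
ε ∉ L(G), so no ε-production is kept.
Add the nullable-subset variants: Atom → y Term gives y Term | y.

Expr -> y | Atom; Term -> z z | z; Atom -> y z | y y y | y Term | y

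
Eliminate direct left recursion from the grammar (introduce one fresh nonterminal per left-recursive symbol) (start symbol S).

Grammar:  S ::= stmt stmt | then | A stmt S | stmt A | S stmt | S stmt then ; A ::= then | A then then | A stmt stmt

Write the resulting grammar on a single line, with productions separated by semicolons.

S, A are directly left-recursive.
For S: α = {stmt, stmt then}, β = {stmt stmt, then, A stmt S, stmt A}. Rewrite as S → β S' and S' → α S' | ε.
For A: α = {then then, stmt stmt}, β = {then}. Rewrite as A → β A' and A' → α A' | ε.

S ::= stmt stmt S' | then S' | A stmt S S' | stmt A S'; A ::= then A'; S' ::= stmt S' | stmt then S' | ε; A' ::= then then A' | stmt stmt A' | ε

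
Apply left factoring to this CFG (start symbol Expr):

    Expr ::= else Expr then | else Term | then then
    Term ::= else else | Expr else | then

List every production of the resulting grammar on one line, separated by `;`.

Expr has alternatives sharing prefix 'else': factor to Expr → else Expr1 with Expr1 → Expr then | Term.

Expr ::= then then | else Expr1; Term ::= else else | Expr else | then; Expr1 ::= Expr then | Term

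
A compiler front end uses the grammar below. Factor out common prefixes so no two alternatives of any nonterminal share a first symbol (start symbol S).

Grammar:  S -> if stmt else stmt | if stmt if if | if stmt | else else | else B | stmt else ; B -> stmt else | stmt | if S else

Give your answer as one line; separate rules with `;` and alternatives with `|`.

S has alternatives sharing prefix 'if stmt': factor to S → if stmt S' with S' → else stmt | if if | ε.
S has alternatives sharing prefix 'else': factor to S → else S'' with S'' → else | B.
B has alternatives sharing prefix 'stmt': factor to B → stmt B' with B' → else | ε.

S -> stmt else | if stmt S' | else S''; B -> if S else | stmt B'; S' -> else stmt | if if | ε; S'' -> else | B; B' -> else | ε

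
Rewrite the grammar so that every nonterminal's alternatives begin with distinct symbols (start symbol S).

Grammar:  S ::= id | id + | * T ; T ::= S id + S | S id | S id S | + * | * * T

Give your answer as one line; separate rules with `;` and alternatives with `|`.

S ::= * T | id S'; T ::= + * | * * T | S id T'; S' ::= ε | +; T' ::= + S | ε | S

S has alternatives sharing prefix 'id': factor to S → id S' with S' → ε | +.
T has alternatives sharing prefix 'S id': factor to T → S id T' with T' → + S | ε | S.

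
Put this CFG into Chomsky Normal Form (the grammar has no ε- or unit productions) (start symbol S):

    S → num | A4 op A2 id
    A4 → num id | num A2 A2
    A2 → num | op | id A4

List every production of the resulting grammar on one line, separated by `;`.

Introduce a nonterminal for each terminal appearing in a rule of length ≥ 2: X1 → op, X2 → id, X3 → num.
Binarize each right-hand side of length ≥ 3 by chaining fresh nonterminals (Y1, Y2, …): affected rules were S → A4 X1 A2 X2; A4 → X3 A2 A2.

S → num | A4 Y1; A4 → X3 X2 | X3 Y3; A2 → num | op | X2 A4; X1 → op; X2 → id; X3 → num; Y1 → X1 Y2; Y2 → A2 X2; Y3 → A2 A2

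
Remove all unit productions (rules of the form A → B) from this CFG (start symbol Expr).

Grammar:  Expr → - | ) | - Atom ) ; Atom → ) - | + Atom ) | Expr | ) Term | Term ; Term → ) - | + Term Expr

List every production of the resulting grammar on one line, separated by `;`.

Expr → - | ) | - Atom ); Atom → ) - | + Term Expr | + Atom ) | ) Term | - | ) | - Atom ); Term → ) - | + Term Expr

Unit pairs: Atom ⇒* {Expr, Term}.
For every A with A ⇒* B via unit rules, add B's non-unit alternatives to A; then delete every rule of the form X → Y.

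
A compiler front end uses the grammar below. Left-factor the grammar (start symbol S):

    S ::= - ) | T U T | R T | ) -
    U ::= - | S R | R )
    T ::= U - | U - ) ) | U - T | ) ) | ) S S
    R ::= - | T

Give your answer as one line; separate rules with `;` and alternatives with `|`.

S ::= - ) | T U T | R T | ) -; U ::= - | S R | R ); T ::= U - T' | ) T''; R ::= - | T; T' ::= ε | ) ) | T; T'' ::= ) | S S

T has alternatives sharing prefix 'U -': factor to T → U - T' with T' → ε | ) ) | T.
T has alternatives sharing prefix ')': factor to T → ) T'' with T'' → ) | S S.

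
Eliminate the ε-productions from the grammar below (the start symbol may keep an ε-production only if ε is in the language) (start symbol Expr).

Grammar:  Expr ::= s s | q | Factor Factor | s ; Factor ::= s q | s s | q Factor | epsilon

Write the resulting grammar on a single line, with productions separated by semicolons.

Expr ::= s s | q | Factor Factor | Factor | s | epsilon; Factor ::= s q | s s | q Factor | q

The nullable symbols are {Expr, Factor}.
ε ∈ L(G) since Expr is nullable, so keep Expr → ε.
For each production, add variants omitting each subset of nullable occurrences: Expr → Factor Factor gives Factor Factor | Factor. Factor → q Factor gives q Factor | q.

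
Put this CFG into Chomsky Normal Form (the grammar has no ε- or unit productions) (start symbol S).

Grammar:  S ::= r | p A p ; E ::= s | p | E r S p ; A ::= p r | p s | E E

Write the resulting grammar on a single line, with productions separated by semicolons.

S ::= r | X1 Y1; E ::= s | p | E Y2; A ::= X1 X2 | X1 X3 | E E; X1 ::= p; X2 ::= r; X3 ::= s; Y1 ::= A X1; Y2 ::= X2 Y3; Y3 ::= S X1

Introduce a nonterminal for each terminal appearing in a rule of length ≥ 2: X1 → p, X2 → r, X3 → s.
Binarize each right-hand side of length ≥ 3 by chaining fresh nonterminals (Y1, Y2, …): affected rules were S → X1 A X1; E → E X2 S X1.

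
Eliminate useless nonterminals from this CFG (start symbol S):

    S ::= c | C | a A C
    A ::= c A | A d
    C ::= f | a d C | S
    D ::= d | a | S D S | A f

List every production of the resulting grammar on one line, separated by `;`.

S ::= c | C; C ::= f | a d C | S

Generating nonterminals: {C, D, S}.
Reachable from S after that: {C, S}.
Removed useless symbols: {A, D} and every production mentioning them.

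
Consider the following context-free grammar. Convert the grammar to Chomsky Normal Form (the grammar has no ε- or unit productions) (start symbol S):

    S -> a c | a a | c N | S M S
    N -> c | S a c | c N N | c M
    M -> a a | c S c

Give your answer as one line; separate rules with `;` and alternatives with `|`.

S -> X1 X2 | X1 X1 | X2 N | S Y1; N -> c | S Y2 | X2 Y3 | X2 M; M -> X1 X1 | X2 Y4; X1 -> a; X2 -> c; Y1 -> M S; Y2 -> X1 X2; Y3 -> N N; Y4 -> S X2

Introduce a nonterminal for each terminal appearing in a rule of length ≥ 2: X1 → a, X2 → c.
Binarize each right-hand side of length ≥ 3 by chaining fresh nonterminals (Y1, Y2, …): affected rules were S → S M S; N → S X1 X2; N → X2 N N; M → X2 S X2.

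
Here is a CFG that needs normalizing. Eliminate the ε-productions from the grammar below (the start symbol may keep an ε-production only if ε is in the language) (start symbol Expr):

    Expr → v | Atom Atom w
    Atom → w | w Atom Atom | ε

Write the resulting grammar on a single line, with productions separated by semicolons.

Expr → v | Atom Atom w | Atom w | w; Atom → w | w Atom Atom | w Atom

Nullable nonterminals: {Atom}.
ε ∉ L(G), so no ε-production is kept.
For each production, add variants omitting each subset of nullable occurrences: Expr → Atom Atom w gives Atom Atom w | Atom w | w. Atom → w Atom Atom gives w Atom Atom | w Atom.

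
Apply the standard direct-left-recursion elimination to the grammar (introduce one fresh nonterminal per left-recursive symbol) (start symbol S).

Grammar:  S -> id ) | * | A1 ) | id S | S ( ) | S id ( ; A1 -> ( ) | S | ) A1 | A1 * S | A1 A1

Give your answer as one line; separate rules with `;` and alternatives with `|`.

Directly left-recursive nonterminals: S, A1.
For S: α = {( ), id (}, β = {id ), *, A1 ), id S}. Rewrite as S → β S' and S' → α S' | ε.
For A1: α = {* S, A1}, β = {( ), S, ) A1}. Rewrite as A1 → β A1' and A1' → α A1' | ε.

S -> id ) S' | * S' | A1 ) S' | id S S'; A1 -> ( ) A1' | S A1' | ) A1 A1'; S' -> ( ) S' | id ( S' | ε; A1' -> * S A1' | A1 A1' | ε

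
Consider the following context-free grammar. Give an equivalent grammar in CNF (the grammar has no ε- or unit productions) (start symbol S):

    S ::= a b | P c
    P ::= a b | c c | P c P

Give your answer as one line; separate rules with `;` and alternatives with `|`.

Introduce a nonterminal for each terminal appearing in a rule of length ≥ 2: X1 → a, X2 → b, X3 → c.
Binarize each right-hand side of length ≥ 3 by chaining fresh nonterminals (Y1, Y2, …): affected rules were P → P X3 P.

S ::= X1 X2 | P X3; P ::= X1 X2 | X3 X3 | P Y1; X1 ::= a; X2 ::= b; X3 ::= c; Y1 ::= X3 P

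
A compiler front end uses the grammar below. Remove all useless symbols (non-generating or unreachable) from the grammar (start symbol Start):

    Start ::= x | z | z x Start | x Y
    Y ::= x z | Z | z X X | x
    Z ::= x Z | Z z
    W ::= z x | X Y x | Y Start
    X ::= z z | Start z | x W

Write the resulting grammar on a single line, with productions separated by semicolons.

Start ::= x | z | z x Start | x Y; Y ::= x z | z X X | x; W ::= z x | X Y x | Y Start; X ::= z z | Start z | x W

Generating nonterminals: {Start, W, X, Y}.
Reachable from Start after that: {Start, W, X, Y}.
Removed useless symbols: {Z} and every production mentioning them.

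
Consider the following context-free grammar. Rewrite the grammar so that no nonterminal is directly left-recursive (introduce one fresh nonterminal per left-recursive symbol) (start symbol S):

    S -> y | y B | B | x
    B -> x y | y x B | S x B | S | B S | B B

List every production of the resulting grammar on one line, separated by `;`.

S -> y | y B | B | x; B -> x y B' | y x B B' | S x B B' | S B'; B' -> S B' | B B' | ε

Directly left-recursive nonterminal: B.
For B: α = {S, B}, β = {x y, y x B, S x B, S}. Rewrite as B → β B' and B' → α B' | ε.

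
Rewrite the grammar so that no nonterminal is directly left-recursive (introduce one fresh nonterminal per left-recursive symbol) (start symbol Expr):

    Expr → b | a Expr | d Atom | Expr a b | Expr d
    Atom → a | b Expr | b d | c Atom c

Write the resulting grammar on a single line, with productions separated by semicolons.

Expr → b Expr1 | a Expr Expr1 | d Atom Expr1; Atom → a | b Expr | b d | c Atom c; Expr1 → a b Expr1 | d Expr1 | eps

Left recursion appears on Expr.
For Expr: α = {a b, d}, β = {b, a Expr, d Atom}. Rewrite as Expr → β Expr1 and Expr1 → α Expr1 | ε.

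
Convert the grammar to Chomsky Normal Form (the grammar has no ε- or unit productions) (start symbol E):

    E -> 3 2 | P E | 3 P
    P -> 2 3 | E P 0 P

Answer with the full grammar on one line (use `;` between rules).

E -> X1 X2 | P E | X1 P; P -> X2 X1 | E Y1; X1 -> 3; X2 -> 2; X3 -> 0; Y1 -> P Y2; Y2 -> X3 P

Introduce a nonterminal for each terminal appearing in a rule of length ≥ 2: X1 → 3, X2 → 2, X3 → 0.
Binarize each right-hand side of length ≥ 3 by chaining fresh nonterminals (Y1, Y2, …): affected rules were P → E P X3 P.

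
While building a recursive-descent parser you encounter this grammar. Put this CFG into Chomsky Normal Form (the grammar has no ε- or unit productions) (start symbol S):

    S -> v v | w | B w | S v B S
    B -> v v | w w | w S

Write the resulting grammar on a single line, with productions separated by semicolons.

S -> X1 X1 | w | B X2 | S Y1; B -> X1 X1 | X2 X2 | X2 S; X1 -> v; X2 -> w; Y1 -> X1 Y2; Y2 -> B S

Introduce a nonterminal for each terminal appearing in a rule of length ≥ 2: X1 → v, X2 → w.
Binarize each right-hand side of length ≥ 3 by chaining fresh nonterminals (Y1, Y2, …): affected rules were S → S X1 B S.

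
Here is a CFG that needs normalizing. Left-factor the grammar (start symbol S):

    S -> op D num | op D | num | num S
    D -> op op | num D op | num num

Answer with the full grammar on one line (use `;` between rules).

S has alternatives sharing prefix 'op D': factor to S → op D S' with S' → num | ε.
S has alternatives sharing prefix 'num': factor to S → num S'' with S'' → ε | S.
D has alternatives sharing prefix 'num': factor to D → num D' with D' → D op | num.

S -> op D S' | num S''; D -> op op | num D'; S' -> num | ε; S'' -> ε | S; D' -> D op | num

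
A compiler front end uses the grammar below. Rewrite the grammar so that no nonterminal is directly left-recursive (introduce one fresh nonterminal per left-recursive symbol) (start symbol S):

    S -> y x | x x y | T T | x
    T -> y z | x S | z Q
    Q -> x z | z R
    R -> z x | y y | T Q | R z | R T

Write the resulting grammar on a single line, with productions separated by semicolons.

Left recursion appears on R.
For R: α = {z, T}, β = {z x, y y, T Q}. Rewrite as R → β R' and R' → α R' | ε.

S -> y x | x x y | T T | x; T -> y z | x S | z Q; Q -> x z | z R; R -> z x R' | y y R' | T Q R'; R' -> z R' | T R' | ε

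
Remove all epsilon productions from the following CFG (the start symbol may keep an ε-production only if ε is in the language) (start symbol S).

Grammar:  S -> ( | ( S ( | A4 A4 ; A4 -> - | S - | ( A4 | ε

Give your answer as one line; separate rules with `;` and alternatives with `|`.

The nullable symbols are {A4, S}.
ε ∈ L(G) since S is nullable, so keep S → ε.
Add the nullable-subset variants: S → ( S ( gives ( S ( | ( (. S → A4 A4 gives A4 A4 | A4. A4 → ( A4 gives ( A4 | (.

S -> ( | ( S ( | ( ( | A4 A4 | A4 | ε; A4 -> - | S - | ( A4 | (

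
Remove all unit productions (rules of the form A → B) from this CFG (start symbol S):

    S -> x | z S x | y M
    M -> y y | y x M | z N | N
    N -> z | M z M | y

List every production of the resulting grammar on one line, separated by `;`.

Unit pairs: M ⇒* {N}.
For every A with A ⇒* B via unit rules, add B's non-unit alternatives to A; then delete every rule of the form X → Y.

S -> x | z S x | y M; M -> z | M z M | y | y y | y x M | z N; N -> z | M z M | y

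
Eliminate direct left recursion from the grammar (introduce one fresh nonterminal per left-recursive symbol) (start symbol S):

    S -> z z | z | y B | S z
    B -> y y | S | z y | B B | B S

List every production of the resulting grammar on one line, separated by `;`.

S -> z z S' | z S' | y B S'; B -> y y B' | S B' | z y B'; S' -> z S' | ε; B' -> B B' | S B' | ε

Directly left-recursive nonterminals: S, B.
For S: α = {z}, β = {z z, z, y B}. Rewrite as S → β S' and S' → α S' | ε.
For B: α = {B, S}, β = {y y, S, z y}. Rewrite as B → β B' and B' → α B' | ε.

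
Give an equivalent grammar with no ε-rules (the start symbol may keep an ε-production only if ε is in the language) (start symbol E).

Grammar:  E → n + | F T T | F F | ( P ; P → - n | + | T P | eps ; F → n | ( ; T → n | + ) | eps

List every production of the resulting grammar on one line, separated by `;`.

The nullable symbols are {P, T}.
ε ∉ L(G), so no ε-production is kept.
Expand every rule over subsets of its nullable positions: E → F T T gives F T T | F T | F. E → ( P gives ( P | (. P → T P gives T P | T.

E → n + | F T T | F T | F | F F | ( P | (; P → - n | + | T P | T; F → n | (; T → n | + )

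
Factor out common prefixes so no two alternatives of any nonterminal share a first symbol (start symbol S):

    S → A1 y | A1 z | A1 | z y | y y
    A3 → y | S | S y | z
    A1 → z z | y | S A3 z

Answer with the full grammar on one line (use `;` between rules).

S has alternatives sharing prefix 'A1': factor to S → A1 S' with S' → y | z | ε.
A3 has alternatives sharing prefix 'S': factor to A3 → S A3' with A3' → ε | y.

S → z y | y y | A1 S'; A3 → y | z | S A3'; A1 → z z | y | S A3 z; S' → y | z | ε; A3' → ε | y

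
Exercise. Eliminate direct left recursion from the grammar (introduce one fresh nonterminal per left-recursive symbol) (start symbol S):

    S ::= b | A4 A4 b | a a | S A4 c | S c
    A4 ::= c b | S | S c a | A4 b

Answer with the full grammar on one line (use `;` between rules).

S ::= b S' | A4 A4 b S' | a a S'; A4 ::= c b A4' | S A4' | S c a A4'; S' ::= A4 c S' | c S' | ε; A4' ::= b A4' | ε

Directly left-recursive nonterminals: S, A4.
For S: α = {A4 c, c}, β = {b, A4 A4 b, a a}. Rewrite as S → β S' and S' → α S' | ε.
For A4: α = {b}, β = {c b, S, S c a}. Rewrite as A4 → β A4' and A4' → α A4' | ε.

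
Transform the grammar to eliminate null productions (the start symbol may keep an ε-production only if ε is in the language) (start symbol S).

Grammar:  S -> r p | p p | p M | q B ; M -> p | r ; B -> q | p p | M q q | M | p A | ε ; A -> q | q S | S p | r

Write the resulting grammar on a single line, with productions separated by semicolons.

The nullable symbols are {B}.
ε ∉ L(G), so no ε-production is kept.
Add the nullable-subset variants: S → q B gives q B | q.

S -> r p | p p | p M | q B | q; M -> p | r; B -> q | p p | M q q | M | p A; A -> q | q S | S p | r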